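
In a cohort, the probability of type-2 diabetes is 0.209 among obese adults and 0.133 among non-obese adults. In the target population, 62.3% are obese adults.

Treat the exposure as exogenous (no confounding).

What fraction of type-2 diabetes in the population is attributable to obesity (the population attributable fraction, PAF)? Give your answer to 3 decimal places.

Let p₁ = 0.209, p₀ = 0.133.
Overall risk P(Y=1) = π·p₁ + (1−π)·p₀ = 0.623×0.209 + 0.377×0.133 = 0.18035.
Under exogeneity, PAF = [P(Y=1) − p₀] / P(Y=1).
PAF = (0.18035 − 0.133) / 0.18035 ≈ 0.2625

PAF ≈ 0.263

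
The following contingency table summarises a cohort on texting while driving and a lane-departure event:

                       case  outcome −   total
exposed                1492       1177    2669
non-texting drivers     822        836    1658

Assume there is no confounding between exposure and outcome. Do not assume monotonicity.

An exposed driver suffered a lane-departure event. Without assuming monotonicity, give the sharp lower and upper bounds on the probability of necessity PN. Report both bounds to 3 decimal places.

p₁ = P(outcome | exposed) = 1492/2669 = 0.55901
p₀ = P(outcome | unexposed) = 822/1658 = 0.49578
Under exogeneity alone the bounds on PN are max{0,(p₁−p₀)/p₁} ≤ PN ≤ min{1,(1−p₀)/p₁}.
  lower = (p₁ − p₀)/p₁ = 0.063233 / 0.55901 ≈ 0.1131
  upper = min{1, (1 − p₀)/p₁} = 0.50422 / 0.55901 ≈ 0.9020

0.113 ≤ PN ≤ 0.902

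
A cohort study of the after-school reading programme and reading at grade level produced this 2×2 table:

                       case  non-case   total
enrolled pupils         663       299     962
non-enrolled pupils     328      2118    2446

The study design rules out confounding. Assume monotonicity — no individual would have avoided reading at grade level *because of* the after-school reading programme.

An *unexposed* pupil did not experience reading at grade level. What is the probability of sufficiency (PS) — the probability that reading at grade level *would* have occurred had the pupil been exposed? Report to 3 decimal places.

PS ≈ 0.641

p₁ = P(outcome | exposed) = 663/962 = 0.68919
p₀ = P(outcome | unexposed) = 328/2446 = 0.1341
Under exogeneity and monotonicity, PS = (p₁ − p₀)/(1 − p₀).
PS = (0.68919 − 0.1341) / 0.8659 ≈ 0.6411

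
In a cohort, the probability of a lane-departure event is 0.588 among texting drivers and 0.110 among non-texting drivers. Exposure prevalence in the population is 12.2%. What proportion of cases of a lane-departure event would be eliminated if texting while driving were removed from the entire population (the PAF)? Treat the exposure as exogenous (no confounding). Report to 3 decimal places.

Let p₁ = 0.588, p₀ = 0.11.
Overall risk P(Y=1) = π·p₁ + (1−π)·p₀ = 0.122×0.588 + 0.878×0.11 = 0.16832.
Under exogeneity, PAF = [P(Y=1) − p₀] / P(Y=1).
PAF = (0.16832 − 0.11) / 0.16832 ≈ 0.3465

PAF ≈ 0.346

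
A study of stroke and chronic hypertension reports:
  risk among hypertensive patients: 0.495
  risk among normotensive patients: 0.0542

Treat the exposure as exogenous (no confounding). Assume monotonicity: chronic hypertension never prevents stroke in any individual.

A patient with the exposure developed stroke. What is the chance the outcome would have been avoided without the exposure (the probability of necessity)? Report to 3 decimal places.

Let p₁ = 0.495, p₀ = 0.0542.
Under exogeneity and monotonicity, PN = (p₁ − p₀) / p₁.
PN = (0.495 − 0.0542) / 0.495 = 0.4408 / 0.495 ≈ 0.8905

PN ≈ 0.891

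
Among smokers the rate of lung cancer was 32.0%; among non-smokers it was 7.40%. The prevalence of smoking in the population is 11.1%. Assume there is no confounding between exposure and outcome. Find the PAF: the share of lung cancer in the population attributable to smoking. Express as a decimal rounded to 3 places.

PAF ≈ 0.270

p₁ = 0.32, p₀ = 0.074.
Overall risk P(Y=1) = π·p₁ + (1−π)·p₀ = 0.111×0.32 + 0.889×0.074 = 0.10131.
Under exogeneity, PAF = [P(Y=1) − p₀] / P(Y=1).
PAF = (0.10131 − 0.074) / 0.10131 ≈ 0.2695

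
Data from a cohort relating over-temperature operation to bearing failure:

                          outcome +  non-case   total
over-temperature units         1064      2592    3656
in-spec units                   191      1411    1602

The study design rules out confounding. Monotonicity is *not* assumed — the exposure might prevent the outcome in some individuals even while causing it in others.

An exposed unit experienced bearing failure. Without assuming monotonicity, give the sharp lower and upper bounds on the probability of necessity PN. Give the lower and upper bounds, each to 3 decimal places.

0.590 ≤ PN ≤ 1.000

p₁ = P(outcome | exposed) = 1064/3656 = 0.29103
p₀ = P(outcome | unexposed) = 191/1602 = 0.11923
Under exogeneity alone the bounds on PN are max{0,(p₁−p₀)/p₁} ≤ PN ≤ min{1,(1−p₀)/p₁}.
  lower = (p₁ − p₀)/p₁ = 0.1718 / 0.29103 ≈ 0.5903
  upper = min{1, (1 − p₀)/p₁} = 0.88077 / 0.29103 ≈ 3.0264 → capped at 1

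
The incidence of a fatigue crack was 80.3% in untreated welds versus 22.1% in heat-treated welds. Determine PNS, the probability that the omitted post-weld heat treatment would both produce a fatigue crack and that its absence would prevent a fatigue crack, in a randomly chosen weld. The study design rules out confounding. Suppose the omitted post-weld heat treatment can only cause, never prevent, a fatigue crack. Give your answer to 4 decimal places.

PNS ≈ 0.5820

p₁ = 0.803, p₀ = 0.221.
Under exogeneity and monotonicity, PNS = p₁ − p₀.
PNS = 0.803 − 0.221 = 0.582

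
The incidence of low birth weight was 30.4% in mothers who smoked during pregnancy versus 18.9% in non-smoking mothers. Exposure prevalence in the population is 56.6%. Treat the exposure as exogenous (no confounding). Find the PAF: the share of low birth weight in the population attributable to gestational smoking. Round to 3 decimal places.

p₁ = 0.304, p₀ = 0.189.
Overall risk P(Y=1) = π·p₁ + (1−π)·p₀ = 0.566×0.304 + 0.434×0.189 = 0.25409.
Under exogeneity, PAF = [P(Y=1) − p₀] / P(Y=1).
PAF = (0.25409 − 0.189) / 0.25409 ≈ 0.2562

PAF ≈ 0.256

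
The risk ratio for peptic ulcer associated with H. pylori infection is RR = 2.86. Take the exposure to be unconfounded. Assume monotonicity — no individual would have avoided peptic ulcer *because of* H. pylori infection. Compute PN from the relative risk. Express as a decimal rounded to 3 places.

PN ≈ 0.650

Under exogeneity and monotonicity, PN = (RR − 1) / RR = 1 − 1/RR.
PN = (2.86 − 1) / 2.86 = 1.86 / 2.86 ≈ 0.6503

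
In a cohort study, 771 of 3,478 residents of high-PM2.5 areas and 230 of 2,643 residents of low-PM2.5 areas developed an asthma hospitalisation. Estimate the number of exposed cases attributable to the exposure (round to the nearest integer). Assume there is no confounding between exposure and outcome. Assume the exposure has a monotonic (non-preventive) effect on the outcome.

about 468 cases

p₁ = P(outcome | exposed) = 771/3478 = 0.22168
p₀ = P(outcome | unexposed) = 230/2643 = 0.087022
PN = (p₁ − p₀)/p₁ = (0.22168 − 0.087022) / 0.22168 ≈ 0.60744.
Attributable cases ≈ PN × (exposed cases) = 0.60744 × 771 ≈ 468.34.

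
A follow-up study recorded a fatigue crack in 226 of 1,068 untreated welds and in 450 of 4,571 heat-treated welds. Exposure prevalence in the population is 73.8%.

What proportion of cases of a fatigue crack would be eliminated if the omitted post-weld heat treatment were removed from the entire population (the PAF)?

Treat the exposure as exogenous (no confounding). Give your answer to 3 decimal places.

p₁ = P(outcome | exposed) = 226/1068 = 0.21161
p₀ = P(outcome | unexposed) = 450/4571 = 0.098447
Overall risk P(Y=1) = π·p₁ + (1−π)·p₀ = 0.738×0.21161 + 0.262×0.098447 = 0.18196.
Under exogeneity, PAF = [P(Y=1) − p₀] / P(Y=1).
PAF = (0.18196 − 0.098447) / 0.18196 ≈ 0.4590

PAF ≈ 0.459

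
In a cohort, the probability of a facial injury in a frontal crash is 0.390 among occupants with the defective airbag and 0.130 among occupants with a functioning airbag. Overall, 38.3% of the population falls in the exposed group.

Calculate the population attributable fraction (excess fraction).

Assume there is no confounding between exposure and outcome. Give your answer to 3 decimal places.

Let p₁ = 0.39, p₀ = 0.13.
Overall risk P(Y=1) = π·p₁ + (1−π)·p₀ = 0.383×0.39 + 0.617×0.13 = 0.22958.
Under exogeneity, PAF = [P(Y=1) − p₀] / P(Y=1).
PAF = (0.22958 − 0.13) / 0.22958 ≈ 0.4337

PAF ≈ 0.434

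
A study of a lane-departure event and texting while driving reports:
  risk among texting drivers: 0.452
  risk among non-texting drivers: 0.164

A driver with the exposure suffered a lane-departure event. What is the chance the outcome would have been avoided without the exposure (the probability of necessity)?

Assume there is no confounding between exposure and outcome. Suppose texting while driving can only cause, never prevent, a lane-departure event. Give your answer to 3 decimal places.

PN ≈ 0.637

Let p₁ = 0.452, p₀ = 0.164.
Under exogeneity and monotonicity, PN = (p₁ − p₀) / p₁.
PN = (0.452 − 0.164) / 0.452 = 0.288 / 0.452 ≈ 0.6372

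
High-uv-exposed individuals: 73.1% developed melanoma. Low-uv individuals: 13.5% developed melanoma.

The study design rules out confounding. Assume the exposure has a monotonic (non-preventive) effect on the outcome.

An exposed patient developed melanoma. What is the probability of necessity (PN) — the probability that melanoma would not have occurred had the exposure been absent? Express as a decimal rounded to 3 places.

PN ≈ 0.815

p₁ = 0.731, p₀ = 0.135.
Under exogeneity and monotonicity, PN = (p₁ − p₀) / p₁.
PN = (0.731 − 0.135) / 0.731 = 0.596 / 0.731 ≈ 0.8153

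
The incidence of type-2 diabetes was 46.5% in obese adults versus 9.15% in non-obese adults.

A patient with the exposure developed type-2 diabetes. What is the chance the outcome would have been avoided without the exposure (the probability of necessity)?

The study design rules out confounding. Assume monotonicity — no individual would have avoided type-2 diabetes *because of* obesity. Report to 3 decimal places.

PN ≈ 0.803

p₁ = 0.465, p₀ = 0.0915.
Under exogeneity and monotonicity, PN = (p₁ − p₀) / p₁.
PN = (0.465 − 0.0915) / 0.465 = 0.3735 / 0.465 ≈ 0.8032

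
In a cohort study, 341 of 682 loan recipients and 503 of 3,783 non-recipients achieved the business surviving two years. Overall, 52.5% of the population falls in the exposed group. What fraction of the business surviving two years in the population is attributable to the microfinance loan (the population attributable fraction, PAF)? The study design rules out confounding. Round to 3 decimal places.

PAF ≈ 0.592

p₁ = P(outcome | exposed) = 341/682 = 0.5
p₀ = P(outcome | unexposed) = 503/3783 = 0.13296
Overall risk P(Y=1) = π·p₁ + (1−π)·p₀ = 0.525×0.5 + 0.475×0.13296 = 0.32566.
Under exogeneity, PAF = [P(Y=1) − p₀] / P(Y=1).
PAF = (0.32566 − 0.13296) / 0.32566 ≈ 0.5917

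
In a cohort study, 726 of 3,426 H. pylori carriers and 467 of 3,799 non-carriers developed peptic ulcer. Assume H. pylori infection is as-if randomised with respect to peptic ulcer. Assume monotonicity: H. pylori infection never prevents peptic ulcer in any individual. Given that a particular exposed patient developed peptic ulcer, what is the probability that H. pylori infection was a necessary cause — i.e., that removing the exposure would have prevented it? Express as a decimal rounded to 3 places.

p₁ = P(outcome | exposed) = 726/3426 = 0.21191
p₀ = P(outcome | unexposed) = 467/3799 = 0.12293
Under exogeneity and monotonicity, PN = (p₁ − p₀) / p₁.
PN = (0.21191 − 0.12293) / 0.21191 = 0.088982 / 0.21191 ≈ 0.4199

PN ≈ 0.420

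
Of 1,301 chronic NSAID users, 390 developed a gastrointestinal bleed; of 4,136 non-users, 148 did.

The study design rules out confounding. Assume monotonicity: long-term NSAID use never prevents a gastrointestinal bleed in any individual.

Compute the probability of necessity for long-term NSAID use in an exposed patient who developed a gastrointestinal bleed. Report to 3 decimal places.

PN ≈ 0.881

p₁ = P(outcome | exposed) = 390/1301 = 0.29977
p₀ = P(outcome | unexposed) = 148/4136 = 0.035783
Under exogeneity and monotonicity, PN = (p₁ − p₀) / p₁.
PN = (0.29977 − 0.035783) / 0.29977 = 0.26399 / 0.29977 ≈ 0.8806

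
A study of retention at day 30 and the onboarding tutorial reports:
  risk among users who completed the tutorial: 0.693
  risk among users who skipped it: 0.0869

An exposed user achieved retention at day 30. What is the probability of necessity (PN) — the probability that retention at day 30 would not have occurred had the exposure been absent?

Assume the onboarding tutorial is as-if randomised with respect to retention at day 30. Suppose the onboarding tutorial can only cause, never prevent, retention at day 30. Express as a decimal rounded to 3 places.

Let p₁ = 0.693, p₀ = 0.0869.
Under exogeneity and monotonicity, PN = (p₁ − p₀) / p₁.
PN = (0.693 − 0.0869) / 0.693 = 0.6061 / 0.693 ≈ 0.8746

PN ≈ 0.875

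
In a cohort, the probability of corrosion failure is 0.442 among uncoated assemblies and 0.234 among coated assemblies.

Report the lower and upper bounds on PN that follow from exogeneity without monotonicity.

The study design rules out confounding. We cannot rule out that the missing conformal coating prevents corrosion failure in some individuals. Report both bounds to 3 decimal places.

0.471 ≤ PN ≤ 1.000

Let p₁ = 0.442, p₀ = 0.234.
Under exogeneity alone the bounds on PN are max{0,(p₁−p₀)/p₁} ≤ PN ≤ min{1,(1−p₀)/p₁}.
  lower = (p₁ − p₀)/p₁ = 0.208 / 0.442 ≈ 0.4706
  upper = min{1, (1 − p₀)/p₁} = 0.766 / 0.442 ≈ 1.7330 → capped at 1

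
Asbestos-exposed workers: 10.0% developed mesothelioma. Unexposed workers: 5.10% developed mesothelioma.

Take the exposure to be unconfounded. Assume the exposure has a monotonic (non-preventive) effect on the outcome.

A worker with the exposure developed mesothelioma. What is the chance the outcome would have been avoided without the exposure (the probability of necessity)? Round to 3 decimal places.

p₁ = 0.1, p₀ = 0.051.
Under exogeneity and monotonicity, PN = (p₁ − p₀) / p₁.
PN = (0.1 − 0.051) / 0.1 = 0.049 / 0.1 ≈ 0.4900

PN ≈ 0.490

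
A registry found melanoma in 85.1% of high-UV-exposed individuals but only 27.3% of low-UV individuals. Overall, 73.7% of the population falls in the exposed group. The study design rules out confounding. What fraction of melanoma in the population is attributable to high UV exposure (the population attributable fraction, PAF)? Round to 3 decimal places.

PAF ≈ 0.609

p₁ = 0.851, p₀ = 0.273.
Overall risk P(Y=1) = π·p₁ + (1−π)·p₀ = 0.737×0.851 + 0.263×0.273 = 0.69899.
Under exogeneity, PAF = [P(Y=1) − p₀] / P(Y=1).
PAF = (0.69899 − 0.273) / 0.69899 ≈ 0.6094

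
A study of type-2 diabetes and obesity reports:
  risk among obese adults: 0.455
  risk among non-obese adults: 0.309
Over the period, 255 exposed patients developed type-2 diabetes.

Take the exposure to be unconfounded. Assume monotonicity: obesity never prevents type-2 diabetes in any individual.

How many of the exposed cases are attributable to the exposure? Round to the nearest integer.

Let p₁ = 0.455, p₀ = 0.309.
PN = (p₁ − p₀)/p₁ = (0.455 − 0.309) / 0.455 ≈ 0.32088.
Attributable cases ≈ PN × (exposed cases) = 0.32088 × 255 ≈ 81.82.

about 82 cases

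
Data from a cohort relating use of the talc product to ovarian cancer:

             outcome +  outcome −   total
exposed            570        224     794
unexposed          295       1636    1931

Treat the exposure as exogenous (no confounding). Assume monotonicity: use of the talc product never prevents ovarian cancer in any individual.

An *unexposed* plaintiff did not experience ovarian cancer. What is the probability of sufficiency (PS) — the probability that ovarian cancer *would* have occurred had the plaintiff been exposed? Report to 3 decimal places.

PS ≈ 0.667

p₁ = P(outcome | exposed) = 570/794 = 0.71788
p₀ = P(outcome | unexposed) = 295/1931 = 0.15277
Under exogeneity and monotonicity, PS = (p₁ − p₀)/(1 − p₀).
PS = (0.71788 − 0.15277) / 0.84723 ≈ 0.6670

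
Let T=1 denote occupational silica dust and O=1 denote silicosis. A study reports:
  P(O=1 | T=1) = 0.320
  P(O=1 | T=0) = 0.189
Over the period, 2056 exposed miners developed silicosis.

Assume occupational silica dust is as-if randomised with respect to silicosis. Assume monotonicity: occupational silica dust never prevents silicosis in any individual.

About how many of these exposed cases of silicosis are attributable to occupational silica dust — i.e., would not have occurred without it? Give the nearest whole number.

about 842 cases

Let p₁ = 0.32, p₀ = 0.189.
PN = (p₁ − p₀)/p₁ = (0.32 − 0.189) / 0.32 ≈ 0.40937.
Attributable cases ≈ PN × (exposed cases) = 0.40937 × 2056 ≈ 841.67.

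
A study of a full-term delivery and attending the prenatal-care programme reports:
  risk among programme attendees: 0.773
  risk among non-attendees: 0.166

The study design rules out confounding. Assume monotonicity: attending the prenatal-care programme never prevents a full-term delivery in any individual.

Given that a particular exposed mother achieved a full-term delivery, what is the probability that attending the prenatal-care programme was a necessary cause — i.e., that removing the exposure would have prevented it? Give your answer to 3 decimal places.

PN ≈ 0.785

Let p₁ = 0.773, p₀ = 0.166.
Under exogeneity and monotonicity, PN = (p₁ − p₀) / p₁.
PN = (0.773 − 0.166) / 0.773 = 0.607 / 0.773 ≈ 0.7853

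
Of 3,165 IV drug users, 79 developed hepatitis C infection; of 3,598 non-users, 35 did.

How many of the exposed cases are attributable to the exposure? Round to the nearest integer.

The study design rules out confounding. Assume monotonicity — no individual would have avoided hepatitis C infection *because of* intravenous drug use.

p₁ = P(outcome | exposed) = 79/3165 = 0.024961
p₀ = P(outcome | unexposed) = 35/3598 = 0.0097276
PN = (p₁ − p₀)/p₁ = (0.024961 − 0.0097276) / 0.024961 ≈ 0.61028.
Attributable cases ≈ PN × (exposed cases) = 0.61028 × 79 ≈ 48.21.

about 48 cases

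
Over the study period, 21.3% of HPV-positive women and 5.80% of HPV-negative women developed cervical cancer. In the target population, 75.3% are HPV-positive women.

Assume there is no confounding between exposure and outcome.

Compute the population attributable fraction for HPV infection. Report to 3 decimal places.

PAF ≈ 0.668

p₁ = 0.213, p₀ = 0.058.
Overall risk P(Y=1) = π·p₁ + (1−π)·p₀ = 0.753×0.213 + 0.247×0.058 = 0.17472.
Under exogeneity, PAF = [P(Y=1) − p₀] / P(Y=1).
PAF = (0.17472 − 0.058) / 0.17472 ≈ 0.6680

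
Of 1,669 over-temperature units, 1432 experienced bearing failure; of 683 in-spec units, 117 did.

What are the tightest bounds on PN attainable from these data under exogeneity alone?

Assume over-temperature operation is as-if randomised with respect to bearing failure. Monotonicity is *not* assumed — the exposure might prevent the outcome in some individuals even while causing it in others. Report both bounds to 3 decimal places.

0.800 ≤ PN ≤ 0.966

p₁ = P(outcome | exposed) = 1432/1669 = 0.858
p₀ = P(outcome | unexposed) = 117/683 = 0.1713
Under exogeneity alone the bounds on PN are max{0,(p₁−p₀)/p₁} ≤ PN ≤ min{1,(1−p₀)/p₁}.
  lower = (p₁ − p₀)/p₁ = 0.6867 / 0.858 ≈ 0.8003
  upper = min{1, (1 − p₀)/p₁} = 0.8287 / 0.858 ≈ 0.9658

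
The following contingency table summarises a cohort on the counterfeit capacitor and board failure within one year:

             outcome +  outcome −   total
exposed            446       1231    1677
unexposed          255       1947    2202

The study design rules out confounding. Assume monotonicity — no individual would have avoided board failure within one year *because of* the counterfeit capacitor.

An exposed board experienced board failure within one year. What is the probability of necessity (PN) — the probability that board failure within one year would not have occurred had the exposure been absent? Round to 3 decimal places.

p₁ = P(outcome | exposed) = 446/1677 = 0.26595
p₀ = P(outcome | unexposed) = 255/2202 = 0.1158
Under exogeneity and monotonicity, PN = (p₁ − p₀)/p₁.
PN = (0.26595 − 0.1158) / 0.26595 ≈ 0.5646

PN ≈ 0.565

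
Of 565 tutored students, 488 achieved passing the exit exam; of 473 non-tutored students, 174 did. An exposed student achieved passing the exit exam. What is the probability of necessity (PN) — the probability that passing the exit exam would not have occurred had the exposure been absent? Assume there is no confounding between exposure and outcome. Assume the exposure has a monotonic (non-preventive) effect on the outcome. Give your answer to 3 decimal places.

PN ≈ 0.574

p₁ = P(outcome | exposed) = 488/565 = 0.86372
p₀ = P(outcome | unexposed) = 174/473 = 0.36786
Under exogeneity and monotonicity, PN = (p₁ − p₀) / p₁.
PN = (0.86372 − 0.36786) / 0.86372 = 0.49585 / 0.86372 ≈ 0.5741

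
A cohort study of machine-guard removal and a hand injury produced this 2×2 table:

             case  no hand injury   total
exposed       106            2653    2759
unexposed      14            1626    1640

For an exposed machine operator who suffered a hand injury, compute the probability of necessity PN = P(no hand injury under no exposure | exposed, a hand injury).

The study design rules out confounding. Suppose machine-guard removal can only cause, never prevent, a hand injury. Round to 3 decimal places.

p₁ = P(outcome | exposed) = 106/2759 = 0.03842
p₀ = P(outcome | unexposed) = 14/1640 = 0.0085366
Under exogeneity and monotonicity, PN = (p₁ − p₀) / p₁.
PN = (0.03842 − 0.0085366) / 0.03842 = 0.029883 / 0.03842 ≈ 0.7778

PN ≈ 0.778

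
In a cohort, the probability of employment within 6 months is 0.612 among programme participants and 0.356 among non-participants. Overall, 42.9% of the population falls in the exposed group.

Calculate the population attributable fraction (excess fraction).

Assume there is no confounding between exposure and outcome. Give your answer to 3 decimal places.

Let p₁ = 0.612, p₀ = 0.356.
Overall risk P(Y=1) = π·p₁ + (1−π)·p₀ = 0.429×0.612 + 0.571×0.356 = 0.46582.
Under exogeneity, PAF = [P(Y=1) − p₀] / P(Y=1).
PAF = (0.46582 − 0.356) / 0.46582 ≈ 0.2358

PAF ≈ 0.236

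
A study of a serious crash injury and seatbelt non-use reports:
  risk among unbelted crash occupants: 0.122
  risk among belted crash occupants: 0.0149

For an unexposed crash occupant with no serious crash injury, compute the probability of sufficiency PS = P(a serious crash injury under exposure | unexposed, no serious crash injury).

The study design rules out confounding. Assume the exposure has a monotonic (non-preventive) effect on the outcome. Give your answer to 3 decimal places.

Let p₁ = 0.122, p₀ = 0.0149.
Under exogeneity and monotonicity, PS = (p₁ − p₀) / (1 − p₀).
PS = (0.122 − 0.0149) / (1 − 0.0149) = 0.1071 / 0.9851 ≈ 0.1087

PS ≈ 0.109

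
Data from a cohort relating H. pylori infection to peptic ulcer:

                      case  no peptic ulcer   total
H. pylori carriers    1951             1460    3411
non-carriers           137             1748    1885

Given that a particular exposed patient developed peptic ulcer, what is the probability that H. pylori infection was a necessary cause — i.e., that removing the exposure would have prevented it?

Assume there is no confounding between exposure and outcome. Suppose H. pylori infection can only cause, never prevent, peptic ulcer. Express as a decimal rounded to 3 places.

p₁ = P(outcome | exposed) = 1951/3411 = 0.57197
p₀ = P(outcome | unexposed) = 137/1885 = 0.072679
Under exogeneity and monotonicity, PN = (p₁ − p₀) / p₁.
PN = (0.57197 − 0.072679) / 0.57197 = 0.49929 / 0.57197 ≈ 0.8729

PN ≈ 0.873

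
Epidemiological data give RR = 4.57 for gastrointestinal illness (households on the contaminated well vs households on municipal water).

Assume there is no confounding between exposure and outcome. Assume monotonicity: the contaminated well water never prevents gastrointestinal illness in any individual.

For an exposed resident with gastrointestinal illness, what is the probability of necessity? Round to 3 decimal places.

Under exogeneity and monotonicity, PN = (RR − 1) / RR = 1 − 1/RR.
PN = (4.57 − 1) / 4.57 = 3.57 / 4.57 ≈ 0.7812

PN ≈ 0.781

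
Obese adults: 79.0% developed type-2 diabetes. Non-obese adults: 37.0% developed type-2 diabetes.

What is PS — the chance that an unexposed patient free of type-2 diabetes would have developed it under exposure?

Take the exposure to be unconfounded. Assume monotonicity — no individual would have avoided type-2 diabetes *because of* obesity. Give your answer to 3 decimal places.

PS ≈ 0.667

p₁ = 0.79, p₀ = 0.37.
Under exogeneity and monotonicity, PS = (p₁ − p₀) / (1 − p₀).
PS = (0.79 − 0.37) / (1 − 0.37) = 0.42 / 0.63 ≈ 0.6667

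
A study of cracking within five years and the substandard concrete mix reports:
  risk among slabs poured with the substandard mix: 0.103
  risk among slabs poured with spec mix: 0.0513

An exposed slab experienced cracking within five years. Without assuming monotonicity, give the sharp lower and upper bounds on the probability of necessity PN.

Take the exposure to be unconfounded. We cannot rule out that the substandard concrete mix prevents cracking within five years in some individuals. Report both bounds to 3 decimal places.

Let p₁ = 0.103, p₀ = 0.0513.
Under exogeneity alone the bounds on PN are max{0,(p₁−p₀)/p₁} ≤ PN ≤ min{1,(1−p₀)/p₁}.
  lower = (p₁ − p₀)/p₁ = 0.0517 / 0.103 ≈ 0.5019
  upper = min{1, (1 − p₀)/p₁} = 0.9487 / 0.103 ≈ 9.2107 → capped at 1

0.502 ≤ PN ≤ 1.000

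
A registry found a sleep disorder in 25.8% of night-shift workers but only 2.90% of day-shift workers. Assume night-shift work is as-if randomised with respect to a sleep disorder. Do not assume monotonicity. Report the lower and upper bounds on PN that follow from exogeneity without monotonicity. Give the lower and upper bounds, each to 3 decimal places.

p₁ = 0.258, p₀ = 0.029.
Under exogeneity alone the bounds on PN are max{0,(p₁−p₀)/p₁} ≤ PN ≤ min{1,(1−p₀)/p₁}.
  lower = (p₁ − p₀)/p₁ = 0.229 / 0.258 ≈ 0.8876
  upper = min{1, (1 − p₀)/p₁} = 0.971 / 0.258 ≈ 3.7636 → capped at 1

0.888 ≤ PN ≤ 1.000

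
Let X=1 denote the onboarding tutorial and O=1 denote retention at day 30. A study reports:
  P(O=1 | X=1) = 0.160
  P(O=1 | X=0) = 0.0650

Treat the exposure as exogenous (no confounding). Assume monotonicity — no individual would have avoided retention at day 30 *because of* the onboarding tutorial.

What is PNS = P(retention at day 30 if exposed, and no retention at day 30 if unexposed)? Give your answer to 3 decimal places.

Let p₁ = 0.16, p₀ = 0.065.
Under exogeneity and monotonicity, PNS = p₁ − p₀.
PNS = 0.16 − 0.065 = 0.095

PNS ≈ 0.095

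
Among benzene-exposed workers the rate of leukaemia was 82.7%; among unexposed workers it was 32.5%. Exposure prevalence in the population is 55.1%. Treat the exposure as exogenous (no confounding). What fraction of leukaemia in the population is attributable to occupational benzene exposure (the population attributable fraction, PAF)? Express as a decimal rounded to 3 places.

PAF ≈ 0.460

p₁ = 0.827, p₀ = 0.325.
Overall risk P(Y=1) = π·p₁ + (1−π)·p₀ = 0.551×0.827 + 0.449×0.325 = 0.6016.
Under exogeneity, PAF = [P(Y=1) − p₀] / P(Y=1).
PAF = (0.6016 − 0.325) / 0.6016 ≈ 0.4598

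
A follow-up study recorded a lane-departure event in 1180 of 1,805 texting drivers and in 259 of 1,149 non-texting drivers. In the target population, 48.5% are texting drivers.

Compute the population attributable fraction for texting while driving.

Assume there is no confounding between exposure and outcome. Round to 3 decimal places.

p₁ = P(outcome | exposed) = 1180/1805 = 0.65374
p₀ = P(outcome | unexposed) = 259/1149 = 0.22541
Overall risk P(Y=1) = π·p₁ + (1−π)·p₀ = 0.485×0.65374 + 0.515×0.22541 = 0.43315.
Under exogeneity, PAF = [P(Y=1) − p₀] / P(Y=1).
PAF = (0.43315 − 0.22541) / 0.43315 ≈ 0.4796

PAF ≈ 0.480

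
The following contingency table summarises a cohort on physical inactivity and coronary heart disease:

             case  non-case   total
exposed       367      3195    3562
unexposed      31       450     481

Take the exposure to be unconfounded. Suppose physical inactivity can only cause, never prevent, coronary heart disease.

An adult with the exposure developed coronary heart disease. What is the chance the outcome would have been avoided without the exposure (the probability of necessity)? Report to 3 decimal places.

PN ≈ 0.374

p₁ = P(outcome | exposed) = 367/3562 = 0.10303
p₀ = P(outcome | unexposed) = 31/481 = 0.064449
Under exogeneity and monotonicity, PN = (p₁ − p₀)/p₁.
PN = (0.10303 − 0.064449) / 0.10303 ≈ 0.3745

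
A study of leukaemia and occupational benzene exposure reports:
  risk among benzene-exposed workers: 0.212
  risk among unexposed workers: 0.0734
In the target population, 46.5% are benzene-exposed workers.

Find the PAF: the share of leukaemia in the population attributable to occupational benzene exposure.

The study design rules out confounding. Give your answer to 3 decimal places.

Let p₁ = 0.212, p₀ = 0.0734.
Overall risk P(Y=1) = π·p₁ + (1−π)·p₀ = 0.465×0.212 + 0.535×0.0734 = 0.13785.
Under exogeneity, PAF = [P(Y=1) − p₀] / P(Y=1).
PAF = (0.13785 − 0.0734) / 0.13785 ≈ 0.4675

PAF ≈ 0.468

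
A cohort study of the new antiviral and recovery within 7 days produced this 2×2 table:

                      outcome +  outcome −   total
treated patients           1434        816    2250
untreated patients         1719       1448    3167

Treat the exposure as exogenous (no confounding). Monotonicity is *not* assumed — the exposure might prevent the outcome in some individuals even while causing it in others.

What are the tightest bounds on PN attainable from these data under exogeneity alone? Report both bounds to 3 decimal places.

0.148 ≤ PN ≤ 0.717

p₁ = P(outcome | exposed) = 1434/2250 = 0.63733
p₀ = P(outcome | unexposed) = 1719/3167 = 0.54278
Under exogeneity alone the bounds on PN are max{0,(p₁−p₀)/p₁} ≤ PN ≤ min{1,(1−p₀)/p₁}.
  lower = (p₁ − p₀)/p₁ = 0.094548 / 0.63733 ≈ 0.1483
  upper = min{1, (1 − p₀)/p₁} = 0.45722 / 0.63733 ≈ 0.7174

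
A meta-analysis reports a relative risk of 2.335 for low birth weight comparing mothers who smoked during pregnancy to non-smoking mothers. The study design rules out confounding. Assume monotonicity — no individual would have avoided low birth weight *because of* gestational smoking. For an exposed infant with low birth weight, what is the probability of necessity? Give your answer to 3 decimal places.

Under exogeneity and monotonicity, PN = (RR − 1) / RR = 1 − 1/RR.
PN = (2.335 − 1) / 2.335 = 1.335 / 2.335 ≈ 0.5717

PN ≈ 0.572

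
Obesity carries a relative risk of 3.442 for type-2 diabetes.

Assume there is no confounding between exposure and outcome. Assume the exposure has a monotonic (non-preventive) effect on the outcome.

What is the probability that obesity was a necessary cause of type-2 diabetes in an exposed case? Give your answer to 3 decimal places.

PN ≈ 0.709

Under exogeneity and monotonicity, PN = (RR − 1) / RR = 1 − 1/RR.
PN = (3.442 − 1) / 3.442 = 2.442 / 3.442 ≈ 0.7095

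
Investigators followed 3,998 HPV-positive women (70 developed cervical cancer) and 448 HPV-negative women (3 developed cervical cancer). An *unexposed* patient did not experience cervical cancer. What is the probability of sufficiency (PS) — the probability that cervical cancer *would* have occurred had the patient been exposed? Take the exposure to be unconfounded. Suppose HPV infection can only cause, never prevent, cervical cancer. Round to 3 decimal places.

PS ≈ 0.011

p₁ = P(outcome | exposed) = 70/3998 = 0.017509
p₀ = P(outcome | unexposed) = 3/448 = 0.0066964
Under exogeneity and monotonicity, PS = (p₁ − p₀) / (1 − p₀).
PS = (0.017509 − 0.0066964) / (1 − 0.0066964) = 0.010812 / 0.9933 ≈ 0.0109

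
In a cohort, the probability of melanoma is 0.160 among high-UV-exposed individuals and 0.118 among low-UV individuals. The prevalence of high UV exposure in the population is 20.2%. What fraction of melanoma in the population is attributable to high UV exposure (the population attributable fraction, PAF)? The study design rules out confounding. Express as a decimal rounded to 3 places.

Let p₁ = 0.16, p₀ = 0.118.
Overall risk P(Y=1) = π·p₁ + (1−π)·p₀ = 0.202×0.16 + 0.798×0.118 = 0.12648.
Under exogeneity, PAF = [P(Y=1) − p₀] / P(Y=1).
PAF = (0.12648 − 0.118) / 0.12648 ≈ 0.0671

PAF ≈ 0.067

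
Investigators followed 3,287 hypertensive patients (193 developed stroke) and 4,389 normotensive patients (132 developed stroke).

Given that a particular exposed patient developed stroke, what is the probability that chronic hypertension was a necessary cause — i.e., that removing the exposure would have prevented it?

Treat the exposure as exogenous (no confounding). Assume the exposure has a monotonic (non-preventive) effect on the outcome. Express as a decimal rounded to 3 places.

p₁ = P(outcome | exposed) = 193/3287 = 0.058716
p₀ = P(outcome | unexposed) = 132/4389 = 0.030075
Under exogeneity and monotonicity, PN = (p₁ − p₀) / p₁.
PN = (0.058716 − 0.030075) / 0.058716 = 0.028641 / 0.058716 ≈ 0.4878

PN ≈ 0.488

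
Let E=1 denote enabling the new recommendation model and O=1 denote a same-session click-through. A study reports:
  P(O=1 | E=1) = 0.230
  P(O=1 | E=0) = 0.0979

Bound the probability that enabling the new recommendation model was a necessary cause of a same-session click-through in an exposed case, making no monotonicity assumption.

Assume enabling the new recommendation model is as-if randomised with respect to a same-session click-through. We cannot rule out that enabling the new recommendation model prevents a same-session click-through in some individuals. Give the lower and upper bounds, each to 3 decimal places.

0.574 ≤ PN ≤ 1.000

Let p₁ = 0.23, p₀ = 0.0979.
Under exogeneity alone the bounds on PN are max{0,(p₁−p₀)/p₁} ≤ PN ≤ min{1,(1−p₀)/p₁}.
  lower = (p₁ − p₀)/p₁ = 0.1321 / 0.23 ≈ 0.5743
  upper = min{1, (1 − p₀)/p₁} = 0.9021 / 0.23 ≈ 3.9222 → capped at 1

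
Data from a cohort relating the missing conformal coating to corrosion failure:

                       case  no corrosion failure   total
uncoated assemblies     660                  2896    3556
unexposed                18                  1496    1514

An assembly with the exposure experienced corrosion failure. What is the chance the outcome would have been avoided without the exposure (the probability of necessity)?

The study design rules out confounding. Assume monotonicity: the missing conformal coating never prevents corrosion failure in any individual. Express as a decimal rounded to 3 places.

PN ≈ 0.936

p₁ = P(outcome | exposed) = 660/3556 = 0.1856
p₀ = P(outcome | unexposed) = 18/1514 = 0.011889
Under exogeneity and monotonicity, PN = (p₁ − p₀)/p₁.
PN = (0.1856 − 0.011889) / 0.1856 ≈ 0.9359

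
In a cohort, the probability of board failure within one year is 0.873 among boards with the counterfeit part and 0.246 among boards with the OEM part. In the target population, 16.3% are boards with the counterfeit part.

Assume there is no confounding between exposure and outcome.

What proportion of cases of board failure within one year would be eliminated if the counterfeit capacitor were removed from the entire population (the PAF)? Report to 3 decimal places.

Let p₁ = 0.873, p₀ = 0.246.
Overall risk P(Y=1) = π·p₁ + (1−π)·p₀ = 0.163×0.873 + 0.837×0.246 = 0.3482.
Under exogeneity, PAF = [P(Y=1) − p₀] / P(Y=1).
PAF = (0.3482 − 0.246) / 0.3482 ≈ 0.2935

PAF ≈ 0.294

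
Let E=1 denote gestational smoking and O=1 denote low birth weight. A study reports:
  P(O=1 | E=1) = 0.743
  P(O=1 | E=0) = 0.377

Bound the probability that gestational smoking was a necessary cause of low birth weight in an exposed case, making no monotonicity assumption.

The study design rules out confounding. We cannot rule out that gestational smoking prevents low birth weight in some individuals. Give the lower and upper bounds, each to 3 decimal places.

0.493 ≤ PN ≤ 0.838

Let p₁ = 0.743, p₀ = 0.377.
Under exogeneity alone the bounds on PN are max{0,(p₁−p₀)/p₁} ≤ PN ≤ min{1,(1−p₀)/p₁}.
  lower = (p₁ − p₀)/p₁ = 0.366 / 0.743 ≈ 0.4926
  upper = min{1, (1 − p₀)/p₁} = 0.623 / 0.743 ≈ 0.8385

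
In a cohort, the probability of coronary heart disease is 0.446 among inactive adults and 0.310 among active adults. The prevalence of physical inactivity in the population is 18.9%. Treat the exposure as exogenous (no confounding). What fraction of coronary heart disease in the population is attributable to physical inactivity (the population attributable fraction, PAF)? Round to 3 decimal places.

Let p₁ = 0.446, p₀ = 0.31.
Overall risk P(Y=1) = π·p₁ + (1−π)·p₀ = 0.189×0.446 + 0.811×0.31 = 0.3357.
Under exogeneity, PAF = [P(Y=1) − p₀] / P(Y=1).
PAF = (0.3357 − 0.31) / 0.3357 ≈ 0.0766

PAF ≈ 0.077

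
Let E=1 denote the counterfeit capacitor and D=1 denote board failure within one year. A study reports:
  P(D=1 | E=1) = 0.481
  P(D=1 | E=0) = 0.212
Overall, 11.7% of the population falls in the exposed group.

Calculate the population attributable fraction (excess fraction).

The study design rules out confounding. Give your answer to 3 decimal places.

Let p₁ = 0.481, p₀ = 0.212.
Overall risk P(Y=1) = π·p₁ + (1−π)·p₀ = 0.117×0.481 + 0.883×0.212 = 0.24347.
Under exogeneity, PAF = [P(Y=1) − p₀] / P(Y=1).
PAF = (0.24347 − 0.212) / 0.24347 ≈ 0.1293

PAF ≈ 0.129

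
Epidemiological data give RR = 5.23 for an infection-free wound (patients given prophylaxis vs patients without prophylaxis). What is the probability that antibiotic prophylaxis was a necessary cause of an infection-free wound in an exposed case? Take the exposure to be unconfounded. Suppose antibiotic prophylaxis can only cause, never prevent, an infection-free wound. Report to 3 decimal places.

Under exogeneity and monotonicity, PN = (RR − 1) / RR = 1 − 1/RR.
PN = (5.23 − 1) / 5.23 = 4.23 / 5.23 ≈ 0.8088

PN ≈ 0.809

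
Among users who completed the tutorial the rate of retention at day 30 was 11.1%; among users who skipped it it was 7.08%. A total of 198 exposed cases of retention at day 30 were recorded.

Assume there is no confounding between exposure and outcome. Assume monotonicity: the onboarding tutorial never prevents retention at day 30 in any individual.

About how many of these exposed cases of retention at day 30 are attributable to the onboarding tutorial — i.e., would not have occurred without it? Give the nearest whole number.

p₁ = 0.111, p₀ = 0.0708.
PN = (p₁ − p₀)/p₁ = (0.111 − 0.0708) / 0.111 ≈ 0.36216.
Attributable cases ≈ PN × (exposed cases) = 0.36216 × 198 ≈ 71.71.

about 72 cases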